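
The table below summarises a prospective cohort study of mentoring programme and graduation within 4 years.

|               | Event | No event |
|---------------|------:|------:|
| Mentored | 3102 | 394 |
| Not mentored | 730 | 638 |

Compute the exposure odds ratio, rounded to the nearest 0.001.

6.881

Cells: a = 3102, b = 394, c = 730, d = 638.
OR = (a·d)/(b·c) = (3102 × 638) / (394 × 730) = 1979076 / 287620 = 6.88087
The odds of graduation within 4 years are about 6.88 times as high in the mentored group.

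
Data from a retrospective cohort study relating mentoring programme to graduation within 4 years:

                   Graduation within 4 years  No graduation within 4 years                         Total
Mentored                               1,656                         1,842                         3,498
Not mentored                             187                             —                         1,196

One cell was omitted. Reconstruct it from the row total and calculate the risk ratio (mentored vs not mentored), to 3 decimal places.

3.028

The missing cell is in the unexposed row: 1196 − 187 = 1009.
So a = 1656, b = 1842, c = 187, d = 1009.
RR = [a/(a+b)] / [c/(c+d)] = (1656/3498) / (187/1196) = 0.47341/0.15635 = 3.02782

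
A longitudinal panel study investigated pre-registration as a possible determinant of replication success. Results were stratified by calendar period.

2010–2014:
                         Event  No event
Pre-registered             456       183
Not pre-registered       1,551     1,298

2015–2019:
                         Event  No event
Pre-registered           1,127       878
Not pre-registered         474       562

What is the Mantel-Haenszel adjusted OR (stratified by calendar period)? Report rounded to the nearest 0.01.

1.73

OR_MH = Σ(aᵢdᵢ/nᵢ) / Σ(bᵢcᵢ/nᵢ), where nᵢ is the stratum total.
Stratum 1 (2010–2014): n = 3488; a·d/n = 456·1298/3488 = 169.6927; b·c/n = 183·1551/3488 = 81.3741
Stratum 2 (2015–2019): n = 3041; a·d/n = 1127·562/3041 = 208.2782; b·c/n = 878·474/3041 = 136.8537
OR_MH = (169.6927 + 208.2782) / (81.3741 + 136.8537) = 377.9709 / 218.2278 = 1.73200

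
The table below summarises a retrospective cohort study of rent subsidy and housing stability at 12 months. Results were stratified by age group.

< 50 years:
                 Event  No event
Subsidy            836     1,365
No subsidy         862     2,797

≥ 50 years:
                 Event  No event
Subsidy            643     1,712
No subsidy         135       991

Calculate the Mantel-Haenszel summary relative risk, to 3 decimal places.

1.759

RR_MH = Σ(aᵢ·n₀ᵢ/nᵢ) / Σ(cᵢ·n₁ᵢ/nᵢ), with n₁ᵢ = aᵢ+bᵢ (exposed), n₀ᵢ = cᵢ+dᵢ (unexposed), nᵢ = n₁ᵢ+n₀ᵢ.
Stratum 1 (< 50 years): n₁ = 2201, n₀ = 3659, n = 5860; a·n₀/n = 836·3659/5860 = 522.0007; c·n₁/n = 862·2201/5860 = 323.7648
Stratum 2 (≥ 50 years): n₁ = 2355, n₀ = 1126, n = 3481; a·n₀/n = 643·1126/3481 = 207.9914; c·n₁/n = 135·2355/3481 = 91.3315
RR_MH = (522.0007 + 207.9914) / (323.7648 + 91.3315) = 729.9921 / 415.0964 = 1.75861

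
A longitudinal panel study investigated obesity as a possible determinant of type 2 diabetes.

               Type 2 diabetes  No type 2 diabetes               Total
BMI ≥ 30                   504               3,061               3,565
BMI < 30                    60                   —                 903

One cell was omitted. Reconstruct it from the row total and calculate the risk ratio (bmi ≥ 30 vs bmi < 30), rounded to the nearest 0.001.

The missing cell is in the unexposed row: 903 − 60 = 843.
So a = 504, b = 3061, c = 60, d = 843.
RR = [a/(a+b)] / [c/(c+d)] = (504/3565) / (60/903) = 0.14137/0.06645 = 2.12769

2.128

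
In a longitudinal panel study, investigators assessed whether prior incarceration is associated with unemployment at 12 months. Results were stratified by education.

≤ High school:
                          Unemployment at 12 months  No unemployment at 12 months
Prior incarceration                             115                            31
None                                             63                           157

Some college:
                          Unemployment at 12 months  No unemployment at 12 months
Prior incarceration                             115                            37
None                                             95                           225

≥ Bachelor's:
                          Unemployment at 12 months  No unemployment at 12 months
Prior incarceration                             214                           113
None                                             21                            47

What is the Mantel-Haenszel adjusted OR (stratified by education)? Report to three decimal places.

OR_MH = Σ(aᵢdᵢ/nᵢ) / Σ(bᵢcᵢ/nᵢ), where nᵢ is the stratum total.
Stratum 1 (≤ High school): n = 366; a·d/n = 115·157/366 = 49.3306; b·c/n = 31·63/366 = 5.3361
Stratum 2 (Some college): n = 472; a·d/n = 115·225/472 = 54.8199; b·c/n = 37·95/472 = 7.4470
Stratum 3 (≥ Bachelor's): n = 395; a·d/n = 214·47/395 = 25.4633; b·c/n = 113·21/395 = 6.0076
OR_MH = (49.3306 + 54.8199 + 25.4633) / (5.3361 + 7.4470 + 6.0076) = 129.6138 / 18.7907 = 6.89777

6.898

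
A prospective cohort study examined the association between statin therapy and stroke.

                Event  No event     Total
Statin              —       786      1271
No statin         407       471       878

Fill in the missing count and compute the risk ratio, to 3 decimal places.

The missing cell is in the exposed row: 1271 − 786 = 485.
So a = 485, b = 786, c = 407, d = 471.
RR = [a/(a+b)] / [c/(c+d)] = (485/1271) / (407/878) = 0.38159/0.46355 = 0.82318

0.823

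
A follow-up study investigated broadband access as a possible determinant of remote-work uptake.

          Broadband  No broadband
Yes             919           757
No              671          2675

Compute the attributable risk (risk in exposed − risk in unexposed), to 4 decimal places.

Reading the table with exposure as columns: a = 919 (Broadband, case), b = 671 (Broadband, non-case), c = 757 (No broadband, case), d = 2675.
Risk in exposed = 919/1590 = 0.577987; risk in unexposed = 757/3432 = 0.220571.
Risk difference = 0.577987 − 0.220571 = 0.357416

0.3574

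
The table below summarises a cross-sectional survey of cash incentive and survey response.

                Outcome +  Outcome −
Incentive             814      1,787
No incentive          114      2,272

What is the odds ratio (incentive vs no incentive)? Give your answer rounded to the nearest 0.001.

Cells: a = 814, b = 1787, c = 114, d = 2272.
OR = (a·d)/(b·c) = (814 × 2272) / (1787 × 114) = 1849408 / 203718 = 9.07827
The odds of survey response are about 9.08 times as high in the incentive group.

9.078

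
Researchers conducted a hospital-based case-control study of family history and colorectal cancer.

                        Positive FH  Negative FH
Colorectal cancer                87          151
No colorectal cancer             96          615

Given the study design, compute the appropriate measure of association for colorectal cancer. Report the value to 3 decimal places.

3.691

Reading the table with exposure as columns: a = 87 (Positive FH, case), b = 96 (Positive FH, non-case), c = 151 (Negative FH, case), d = 615.
This is a hospital-based case-control study: participants were sampled on outcome status, so risks in the source population cannot be estimated directly — relative risk is not valid here. The odds ratio is the appropriate measure.
OR = (a·d)/(b·c) = (87 × 615) / (96 × 151) = 53505 / 14496 = 3.69102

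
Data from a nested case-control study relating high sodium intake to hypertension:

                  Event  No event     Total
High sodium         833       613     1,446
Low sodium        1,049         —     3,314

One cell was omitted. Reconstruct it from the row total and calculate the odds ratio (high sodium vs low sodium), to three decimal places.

The missing cell is in the unexposed row: 3314 − 1049 = 2265.
So a = 833, b = 613, c = 1049, d = 2265.
OR = (a·d)/(b·c) = (833 × 2265) / (613 × 1049) = 1886745 / 643037 = 2.93412

2.934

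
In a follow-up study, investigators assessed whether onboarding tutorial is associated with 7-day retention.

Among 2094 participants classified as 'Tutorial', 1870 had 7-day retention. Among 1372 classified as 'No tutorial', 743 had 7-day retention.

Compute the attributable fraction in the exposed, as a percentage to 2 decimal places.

From the description: a = 1870, b = 224, c = 743, d = 629.
Risk in exposed = 1870/2094 = 0.89303; risk in unexposed = 743/1372 = 0.54155.
RR = 0.89303/0.54155 = 1.64904
AR% = (RR − 1)/RR × 100 = (1.64904 − 1)/1.64904 × 100 = 39.3585%

39.36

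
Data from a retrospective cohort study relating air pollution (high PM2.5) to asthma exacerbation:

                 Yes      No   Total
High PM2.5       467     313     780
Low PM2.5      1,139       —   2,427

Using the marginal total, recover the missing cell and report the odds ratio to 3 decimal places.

1.687

The missing cell is in the unexposed row: 2427 − 1139 = 1288.
So a = 467, b = 313, c = 1139, d = 1288.
OR = (a·d)/(b·c) = (467 × 1288) / (313 × 1139) = 601496 / 356507 = 1.68719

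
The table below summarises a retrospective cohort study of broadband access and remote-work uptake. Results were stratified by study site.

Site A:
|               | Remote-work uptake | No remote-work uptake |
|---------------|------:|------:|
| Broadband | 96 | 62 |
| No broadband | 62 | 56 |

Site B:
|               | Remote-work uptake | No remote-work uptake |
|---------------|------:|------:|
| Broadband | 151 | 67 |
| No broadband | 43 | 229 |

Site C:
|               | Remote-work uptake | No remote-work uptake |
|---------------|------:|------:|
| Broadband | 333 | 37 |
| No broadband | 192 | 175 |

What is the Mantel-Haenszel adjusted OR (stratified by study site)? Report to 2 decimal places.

5.74

OR_MH = Σ(aᵢdᵢ/nᵢ) / Σ(bᵢcᵢ/nᵢ), where nᵢ is the stratum total.
Stratum 1 (Site A): n = 276; a·d/n = 96·56/276 = 19.4783; b·c/n = 62·62/276 = 13.9275
Stratum 2 (Site B): n = 490; a·d/n = 151·229/490 = 70.5694; b·c/n = 67·43/490 = 5.8796
Stratum 3 (Site C): n = 737; a·d/n = 333·175/737 = 79.0706; b·c/n = 37·192/737 = 9.6391
OR_MH = (19.4783 + 70.5694 + 79.0706) / (13.9275 + 5.8796 + 9.6391) = 169.1182 / 29.4462 = 5.74329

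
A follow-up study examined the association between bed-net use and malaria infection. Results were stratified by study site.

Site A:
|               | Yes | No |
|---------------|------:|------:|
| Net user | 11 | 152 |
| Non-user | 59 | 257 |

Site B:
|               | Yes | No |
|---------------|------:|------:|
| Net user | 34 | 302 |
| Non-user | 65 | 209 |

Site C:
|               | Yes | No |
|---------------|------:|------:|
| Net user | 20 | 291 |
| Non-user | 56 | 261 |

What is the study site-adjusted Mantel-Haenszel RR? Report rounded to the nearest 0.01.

0.39

RR_MH = Σ(aᵢ·n₀ᵢ/nᵢ) / Σ(cᵢ·n₁ᵢ/nᵢ), with n₁ᵢ = aᵢ+bᵢ (exposed), n₀ᵢ = cᵢ+dᵢ (unexposed), nᵢ = n₁ᵢ+n₀ᵢ.
Stratum 1 (Site A): n₁ = 163, n₀ = 316, n = 479; a·n₀/n = 11·316/479 = 7.2568; c·n₁/n = 59·163/479 = 20.0772
Stratum 2 (Site B): n₁ = 336, n₀ = 274, n = 610; a·n₀/n = 34·274/610 = 15.2721; c·n₁/n = 65·336/610 = 35.8033
Stratum 3 (Site C): n₁ = 311, n₀ = 317, n = 628; a·n₀/n = 20·317/628 = 10.0955; c·n₁/n = 56·311/628 = 27.7325
RR_MH = (7.2568 + 15.2721 + 10.0955) / (20.0772 + 35.8033 + 27.7325) = 32.6245 / 83.6130 = 0.39018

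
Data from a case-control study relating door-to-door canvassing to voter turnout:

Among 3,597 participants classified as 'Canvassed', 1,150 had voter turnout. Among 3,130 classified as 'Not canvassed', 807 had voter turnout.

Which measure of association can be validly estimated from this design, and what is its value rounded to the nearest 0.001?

From the description: a = 1150, b = 2447, c = 807, d = 2323.
This is a case-control study: participants were sampled on outcome status, so risks in the source population cannot be estimated directly — relative risk is not valid here. The odds ratio is the appropriate measure.
OR = (a·d)/(b·c) = (1150 × 2323) / (2447 × 807) = 2671450 / 1974729 = 1.35282

1.353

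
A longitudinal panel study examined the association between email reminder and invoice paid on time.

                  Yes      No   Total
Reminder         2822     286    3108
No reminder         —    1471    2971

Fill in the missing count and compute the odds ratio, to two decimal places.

9.68

The missing cell is in the unexposed row: 2971 − 1471 = 1500.
So a = 2822, b = 286, c = 1500, d = 1471.
OR = (a·d)/(b·c) = (2822 × 1471) / (286 × 1500) = 4151162 / 429000 = 9.67637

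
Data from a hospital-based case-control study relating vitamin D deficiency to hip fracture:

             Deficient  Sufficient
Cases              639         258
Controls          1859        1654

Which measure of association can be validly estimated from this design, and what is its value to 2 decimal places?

2.20

Reading the table with exposure as columns: a = 639 (Deficient, case), b = 1859 (Deficient, non-case), c = 258 (Sufficient, case), d = 1654.
This is a hospital-based case-control study: participants were sampled on outcome status, so risks in the source population cannot be estimated directly — relative risk is not valid here. The odds ratio is the appropriate measure.
OR = (a·d)/(b·c) = (639 × 1654) / (1859 × 258) = 1056906 / 479622 = 2.20362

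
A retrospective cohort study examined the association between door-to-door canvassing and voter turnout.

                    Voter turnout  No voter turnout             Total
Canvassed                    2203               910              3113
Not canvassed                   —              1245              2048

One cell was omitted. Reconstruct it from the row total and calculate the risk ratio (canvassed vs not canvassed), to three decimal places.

1.805

The missing cell is in the unexposed row: 2048 − 1245 = 803.
So a = 2203, b = 910, c = 803, d = 1245.
RR = [a/(a+b)] / [c/(c+d)] = (2203/3113) / (803/2048) = 0.70768/0.39209 = 1.80489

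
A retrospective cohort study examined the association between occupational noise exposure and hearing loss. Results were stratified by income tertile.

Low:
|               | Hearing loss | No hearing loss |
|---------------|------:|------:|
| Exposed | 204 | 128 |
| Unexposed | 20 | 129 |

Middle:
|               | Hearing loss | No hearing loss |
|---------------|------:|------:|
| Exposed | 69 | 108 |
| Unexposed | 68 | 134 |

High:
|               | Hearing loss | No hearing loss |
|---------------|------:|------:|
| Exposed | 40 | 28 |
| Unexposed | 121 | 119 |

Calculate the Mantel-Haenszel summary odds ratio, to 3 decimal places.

2.649

OR_MH = Σ(aᵢdᵢ/nᵢ) / Σ(bᵢcᵢ/nᵢ), where nᵢ is the stratum total.
Stratum 1 (Low): n = 481; a·d/n = 204·129/481 = 54.7110; b·c/n = 128·20/481 = 5.3222
Stratum 2 (Middle): n = 379; a·d/n = 69·134/379 = 24.3958; b·c/n = 108·68/379 = 19.3773
Stratum 3 (High): n = 308; a·d/n = 40·119/308 = 15.4545; b·c/n = 28·121/308 = 11.0000
OR_MH = (54.7110 + 24.3958 + 15.4545) / (5.3222 + 19.3773 + 11.0000) = 94.5613 / 35.6996 = 2.64881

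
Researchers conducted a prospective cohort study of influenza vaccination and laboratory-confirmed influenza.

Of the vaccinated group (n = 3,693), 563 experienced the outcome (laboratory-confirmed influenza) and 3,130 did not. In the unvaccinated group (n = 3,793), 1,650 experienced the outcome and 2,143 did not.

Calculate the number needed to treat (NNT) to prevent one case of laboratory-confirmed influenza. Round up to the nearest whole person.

Risk in treated group = 563/3693 = 0.15245; risk in control = 1650/3793 = 0.43501.
Absolute risk reduction = 0.43501 − 0.15245 = 0.28256
NNT = 1 / ARR = 1 / 0.28256 = 3.539 → round up → 4

4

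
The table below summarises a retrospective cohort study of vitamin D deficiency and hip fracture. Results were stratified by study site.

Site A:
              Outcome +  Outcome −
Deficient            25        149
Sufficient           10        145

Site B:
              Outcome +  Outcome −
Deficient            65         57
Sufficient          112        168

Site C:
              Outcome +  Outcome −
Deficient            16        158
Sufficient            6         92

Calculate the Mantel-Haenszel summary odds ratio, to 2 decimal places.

1.82

OR_MH = Σ(aᵢdᵢ/nᵢ) / Σ(bᵢcᵢ/nᵢ), where nᵢ is the stratum total.
Stratum 1 (Site A): n = 329; a·d/n = 25·145/329 = 11.0182; b·c/n = 149·10/329 = 4.5289
Stratum 2 (Site B): n = 402; a·d/n = 65·168/402 = 27.1642; b·c/n = 57·112/402 = 15.8806
Stratum 3 (Site C): n = 272; a·d/n = 16·92/272 = 5.4118; b·c/n = 158·6/272 = 3.4853
OR_MH = (11.0182 + 27.1642 + 5.4118) / (4.5289 + 15.8806 + 3.4853) = 43.5942 / 23.8948 = 1.82442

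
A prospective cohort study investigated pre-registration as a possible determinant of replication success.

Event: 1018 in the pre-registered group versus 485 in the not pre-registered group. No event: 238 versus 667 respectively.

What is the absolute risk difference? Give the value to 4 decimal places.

From the description: a = 1018, b = 238, c = 485, d = 667.
Risk in exposed = 1018/1256 = 0.810510; risk in unexposed = 485/1152 = 0.421007.
Risk difference = 0.810510 − 0.421007 = 0.389503

0.3895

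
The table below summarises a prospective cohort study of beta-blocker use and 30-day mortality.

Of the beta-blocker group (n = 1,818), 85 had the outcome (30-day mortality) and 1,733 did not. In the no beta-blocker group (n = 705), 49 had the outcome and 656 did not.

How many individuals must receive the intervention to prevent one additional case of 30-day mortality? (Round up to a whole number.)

44

Risk in treated group = 85/1818 = 0.04675; risk in control = 49/705 = 0.06950.
Absolute risk reduction = 0.06950 − 0.04675 = 0.02275
NNT = 1 / ARR = 1 / 0.02275 = 43.958 → round up → 44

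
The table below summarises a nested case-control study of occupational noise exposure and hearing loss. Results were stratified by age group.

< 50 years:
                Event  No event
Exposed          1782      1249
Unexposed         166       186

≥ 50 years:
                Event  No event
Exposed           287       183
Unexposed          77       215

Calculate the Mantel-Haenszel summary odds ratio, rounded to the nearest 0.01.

2.24

OR_MH = Σ(aᵢdᵢ/nᵢ) / Σ(bᵢcᵢ/nᵢ), where nᵢ is the stratum total.
Stratum 1 (< 50 years): n = 3383; a·d/n = 1782·186/3383 = 97.9758; b·c/n = 1249·166/3383 = 61.2870
Stratum 2 (≥ 50 years): n = 762; a·d/n = 287·215/762 = 80.9777; b·c/n = 183·77/762 = 18.4921
OR_MH = (97.9758 + 80.9777) / (61.2870 + 18.4921) = 178.9535 / 79.7791 = 2.24311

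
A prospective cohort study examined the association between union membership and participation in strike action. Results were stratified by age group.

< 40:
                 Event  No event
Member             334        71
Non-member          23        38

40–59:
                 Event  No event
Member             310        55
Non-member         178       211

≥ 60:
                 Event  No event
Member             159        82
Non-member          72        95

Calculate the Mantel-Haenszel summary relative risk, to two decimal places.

RR_MH = Σ(aᵢ·n₀ᵢ/nᵢ) / Σ(cᵢ·n₁ᵢ/nᵢ), with n₁ᵢ = aᵢ+bᵢ (exposed), n₀ᵢ = cᵢ+dᵢ (unexposed), nᵢ = n₁ᵢ+n₀ᵢ.
Stratum 1 (< 40): n₁ = 405, n₀ = 61, n = 466; a·n₀/n = 334·61/466 = 43.7210; c·n₁/n = 23·405/466 = 19.9893
Stratum 2 (40–59): n₁ = 365, n₀ = 389, n = 754; a·n₀/n = 310·389/754 = 159.9337; c·n₁/n = 178·365/754 = 86.1671
Stratum 3 (≥ 60): n₁ = 241, n₀ = 167, n = 408; a·n₀/n = 159·167/408 = 65.0809; c·n₁/n = 72·241/408 = 42.5294
RR_MH = (43.7210 + 159.9337 + 65.0809) / (19.9893 + 86.1671 + 42.5294) = 268.7356 / 148.6858 = 1.80741

1.81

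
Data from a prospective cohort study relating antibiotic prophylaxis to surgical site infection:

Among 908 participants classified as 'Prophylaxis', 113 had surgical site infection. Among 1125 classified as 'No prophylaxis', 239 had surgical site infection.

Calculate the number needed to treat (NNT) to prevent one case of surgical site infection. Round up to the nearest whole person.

12

Risk in treated group = 113/908 = 0.12445; risk in control = 239/1125 = 0.21244.
Absolute risk reduction = 0.21244 − 0.12445 = 0.08800
NNT = 1 / ARR = 1 / 0.08800 = 11.364 → round up → 12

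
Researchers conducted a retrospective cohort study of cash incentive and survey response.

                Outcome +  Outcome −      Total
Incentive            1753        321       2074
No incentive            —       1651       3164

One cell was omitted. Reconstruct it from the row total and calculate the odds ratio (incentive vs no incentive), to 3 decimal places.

5.959

The missing cell is in the unexposed row: 3164 − 1651 = 1513.
So a = 1753, b = 321, c = 1513, d = 1651.
OR = (a·d)/(b·c) = (1753 × 1651) / (321 × 1513) = 2894203 / 485673 = 5.95916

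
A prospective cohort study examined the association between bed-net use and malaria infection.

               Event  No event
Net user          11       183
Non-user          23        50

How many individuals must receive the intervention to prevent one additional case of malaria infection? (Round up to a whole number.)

Risk in treated group = 11/194 = 0.05670; risk in control = 23/73 = 0.31507.
Absolute risk reduction = 0.31507 − 0.05670 = 0.25837
NNT = 1 / ARR = 1 / 0.25837 = 3.870 → round up → 4

4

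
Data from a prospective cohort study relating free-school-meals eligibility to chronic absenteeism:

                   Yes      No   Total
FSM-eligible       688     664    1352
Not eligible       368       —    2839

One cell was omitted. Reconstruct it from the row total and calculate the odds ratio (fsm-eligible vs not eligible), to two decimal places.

The missing cell is in the unexposed row: 2839 − 368 = 2471.
So a = 688, b = 664, c = 368, d = 2471.
OR = (a·d)/(b·c) = (688 × 2471) / (664 × 368) = 1700048 / 244352 = 6.95737

6.96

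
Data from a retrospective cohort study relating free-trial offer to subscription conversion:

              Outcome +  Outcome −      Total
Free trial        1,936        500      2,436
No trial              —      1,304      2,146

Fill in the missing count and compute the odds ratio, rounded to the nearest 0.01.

The missing cell is in the unexposed row: 2146 − 1304 = 842.
So a = 1936, b = 500, c = 842, d = 1304.
OR = (a·d)/(b·c) = (1936 × 1304) / (500 × 842) = 2524544 / 421000 = 5.99654

6.00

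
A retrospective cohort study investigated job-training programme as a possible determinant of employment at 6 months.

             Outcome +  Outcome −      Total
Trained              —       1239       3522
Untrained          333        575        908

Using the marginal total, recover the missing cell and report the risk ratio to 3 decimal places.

1.767

The missing cell is in the exposed row: 3522 − 1239 = 2283.
So a = 2283, b = 1239, c = 333, d = 575.
RR = [a/(a+b)] / [c/(c+d)] = (2283/3522) / (333/908) = 0.64821/0.36674 = 1.76749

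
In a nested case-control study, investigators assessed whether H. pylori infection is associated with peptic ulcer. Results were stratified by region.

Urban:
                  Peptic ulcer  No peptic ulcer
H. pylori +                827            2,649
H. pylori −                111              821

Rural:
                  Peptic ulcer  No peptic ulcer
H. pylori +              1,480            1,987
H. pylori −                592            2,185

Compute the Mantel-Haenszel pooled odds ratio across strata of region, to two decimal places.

OR_MH = Σ(aᵢdᵢ/nᵢ) / Σ(bᵢcᵢ/nᵢ), where nᵢ is the stratum total.
Stratum 1 (Urban): n = 4408; a·d/n = 827·821/4408 = 154.0306; b·c/n = 2649·111/4408 = 66.7058
Stratum 2 (Rural): n = 6244; a·d/n = 1480·2185/6244 = 517.9052; b·c/n = 1987·592/6244 = 188.3895
OR_MH = (154.0306 + 517.9052) / (66.7058 + 188.3895) = 671.9358 / 255.0953 = 2.63406

2.63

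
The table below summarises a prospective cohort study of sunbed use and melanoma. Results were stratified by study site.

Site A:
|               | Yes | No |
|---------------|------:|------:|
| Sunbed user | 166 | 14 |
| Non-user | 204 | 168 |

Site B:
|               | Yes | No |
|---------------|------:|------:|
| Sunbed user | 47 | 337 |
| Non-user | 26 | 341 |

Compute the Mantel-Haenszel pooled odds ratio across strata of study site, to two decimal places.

4.27

OR_MH = Σ(aᵢdᵢ/nᵢ) / Σ(bᵢcᵢ/nᵢ), where nᵢ is the stratum total.
Stratum 1 (Site A): n = 552; a·d/n = 166·168/552 = 50.5217; b·c/n = 14·204/552 = 5.1739
Stratum 2 (Site B): n = 751; a·d/n = 47·341/751 = 21.3409; b·c/n = 337·26/751 = 11.6671
OR_MH = (50.5217 + 21.3409) / (5.1739 + 11.6671) = 71.8626 / 16.8410 = 4.26712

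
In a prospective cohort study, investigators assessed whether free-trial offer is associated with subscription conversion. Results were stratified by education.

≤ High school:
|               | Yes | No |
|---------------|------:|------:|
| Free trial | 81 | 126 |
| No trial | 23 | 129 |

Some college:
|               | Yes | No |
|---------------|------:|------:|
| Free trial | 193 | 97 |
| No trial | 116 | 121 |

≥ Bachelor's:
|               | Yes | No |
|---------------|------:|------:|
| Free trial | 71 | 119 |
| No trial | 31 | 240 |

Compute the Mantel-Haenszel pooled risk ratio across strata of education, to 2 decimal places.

RR_MH = Σ(aᵢ·n₀ᵢ/nᵢ) / Σ(cᵢ·n₁ᵢ/nᵢ), with n₁ᵢ = aᵢ+bᵢ (exposed), n₀ᵢ = cᵢ+dᵢ (unexposed), nᵢ = n₁ᵢ+n₀ᵢ.
Stratum 1 (≤ High school): n₁ = 207, n₀ = 152, n = 359; a·n₀/n = 81·152/359 = 34.2953; c·n₁/n = 23·207/359 = 13.2618
Stratum 2 (Some college): n₁ = 290, n₀ = 237, n = 527; a·n₀/n = 193·237/527 = 86.7951; c·n₁/n = 116·290/527 = 63.8330
Stratum 3 (≥ Bachelor's): n₁ = 190, n₀ = 271, n = 461; a·n₀/n = 71·271/461 = 41.7375; c·n₁/n = 31·190/461 = 12.7766
RR_MH = (34.2953 + 86.7951 + 41.7375) / (13.2618 + 63.8330 + 12.7766) = 162.8279 / 89.8714 = 1.81179

1.81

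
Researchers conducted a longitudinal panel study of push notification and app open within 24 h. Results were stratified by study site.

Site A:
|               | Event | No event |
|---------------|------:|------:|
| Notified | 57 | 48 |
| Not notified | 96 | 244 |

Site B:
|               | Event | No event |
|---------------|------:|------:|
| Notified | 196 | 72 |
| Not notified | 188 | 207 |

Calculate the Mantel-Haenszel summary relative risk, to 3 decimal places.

RR_MH = Σ(aᵢ·n₀ᵢ/nᵢ) / Σ(cᵢ·n₁ᵢ/nᵢ), with n₁ᵢ = aᵢ+bᵢ (exposed), n₀ᵢ = cᵢ+dᵢ (unexposed), nᵢ = n₁ᵢ+n₀ᵢ.
Stratum 1 (Site A): n₁ = 105, n₀ = 340, n = 445; a·n₀/n = 57·340/445 = 43.5506; c·n₁/n = 96·105/445 = 22.6517
Stratum 2 (Site B): n₁ = 268, n₀ = 395, n = 663; a·n₀/n = 196·395/663 = 116.7722; c·n₁/n = 188·268/663 = 75.9940
RR_MH = (43.5506 + 116.7722) / (22.6517 + 75.9940) = 160.3228 / 98.6457 = 1.62524

1.625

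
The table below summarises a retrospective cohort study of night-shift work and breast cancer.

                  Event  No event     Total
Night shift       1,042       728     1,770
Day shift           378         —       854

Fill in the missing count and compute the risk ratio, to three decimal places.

The missing cell is in the unexposed row: 854 − 378 = 476.
So a = 1042, b = 728, c = 378, d = 476.
RR = [a/(a+b)] / [c/(c+d)] = (1042/1770) / (378/854) = 0.58870/0.44262 = 1.33003

1.330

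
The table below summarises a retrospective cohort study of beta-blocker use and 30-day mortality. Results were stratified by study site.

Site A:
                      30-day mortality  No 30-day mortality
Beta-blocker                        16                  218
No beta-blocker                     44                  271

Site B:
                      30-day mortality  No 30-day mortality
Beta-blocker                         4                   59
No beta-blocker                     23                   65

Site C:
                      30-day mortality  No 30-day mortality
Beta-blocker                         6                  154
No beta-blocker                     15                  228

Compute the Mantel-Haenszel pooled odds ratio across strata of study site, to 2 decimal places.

OR_MH = Σ(aᵢdᵢ/nᵢ) / Σ(bᵢcᵢ/nᵢ), where nᵢ is the stratum total.
Stratum 1 (Site A): n = 549; a·d/n = 16·271/549 = 7.8980; b·c/n = 218·44/549 = 17.4718
Stratum 2 (Site B): n = 151; a·d/n = 4·65/151 = 1.7219; b·c/n = 59·23/151 = 8.9868
Stratum 3 (Site C): n = 403; a·d/n = 6·228/403 = 3.3945; b·c/n = 154·15/403 = 5.7320
OR_MH = (7.8980 + 1.7219 + 3.3945) / (17.4718 + 8.9868 + 5.7320) = 13.0144 / 32.1905 = 0.40429

0.40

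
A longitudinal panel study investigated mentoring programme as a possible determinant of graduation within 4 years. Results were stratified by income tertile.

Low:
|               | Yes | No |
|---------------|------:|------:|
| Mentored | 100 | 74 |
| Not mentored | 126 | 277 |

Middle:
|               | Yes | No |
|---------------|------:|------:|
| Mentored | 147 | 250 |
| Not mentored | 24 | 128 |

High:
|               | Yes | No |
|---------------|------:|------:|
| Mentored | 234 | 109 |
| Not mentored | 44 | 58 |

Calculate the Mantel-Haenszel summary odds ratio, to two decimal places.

OR_MH = Σ(aᵢdᵢ/nᵢ) / Σ(bᵢcᵢ/nᵢ), where nᵢ is the stratum total.
Stratum 1 (Low): n = 577; a·d/n = 100·277/577 = 48.0069; b·c/n = 74·126/577 = 16.1594
Stratum 2 (Middle): n = 549; a·d/n = 147·128/549 = 34.2732; b·c/n = 250·24/549 = 10.9290
Stratum 3 (High): n = 445; a·d/n = 234·58/445 = 30.4989; b·c/n = 109·44/445 = 10.7775
OR_MH = (48.0069 + 34.2732 + 30.4989) / (16.1594 + 10.9290 + 10.7775) = 112.7790 / 37.8659 = 2.97838

2.98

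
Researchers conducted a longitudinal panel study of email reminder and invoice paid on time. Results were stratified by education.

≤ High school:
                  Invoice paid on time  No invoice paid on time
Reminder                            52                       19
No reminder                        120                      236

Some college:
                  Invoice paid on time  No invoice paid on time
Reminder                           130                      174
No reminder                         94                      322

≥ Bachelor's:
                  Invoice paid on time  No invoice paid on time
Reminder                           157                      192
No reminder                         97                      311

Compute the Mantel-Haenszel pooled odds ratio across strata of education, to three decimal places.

2.875

OR_MH = Σ(aᵢdᵢ/nᵢ) / Σ(bᵢcᵢ/nᵢ), where nᵢ is the stratum total.
Stratum 1 (≤ High school): n = 427; a·d/n = 52·236/427 = 28.7400; b·c/n = 19·120/427 = 5.3396
Stratum 2 (Some college): n = 720; a·d/n = 130·322/720 = 58.1389; b·c/n = 174·94/720 = 22.7167
Stratum 3 (≥ Bachelor's): n = 757; a·d/n = 157·311/757 = 64.5007; b·c/n = 192·97/757 = 24.6024
OR_MH = (28.7400 + 58.1389 + 64.5007) / (5.3396 + 22.7167 + 24.6024) = 151.3796 / 52.6586 = 2.87474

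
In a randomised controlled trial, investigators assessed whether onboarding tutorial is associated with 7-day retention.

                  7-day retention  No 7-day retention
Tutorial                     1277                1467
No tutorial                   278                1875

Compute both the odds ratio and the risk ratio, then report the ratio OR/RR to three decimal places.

1.629

Cells: a = 1277, b = 1467, c = 278, d = 1875.
OR = (1277·1875)/(1467·278) = 2394375/407826 = 5.87107
Risk in exposed = 1277/2744 = 0.46538; risk in unexposed = 278/2153 = 0.12912; RR = 3.60418
OR/RR = 5.87107 / 3.60418 = 1.62896
The outcome is not rare, so the OR lies further from 1 than the RR.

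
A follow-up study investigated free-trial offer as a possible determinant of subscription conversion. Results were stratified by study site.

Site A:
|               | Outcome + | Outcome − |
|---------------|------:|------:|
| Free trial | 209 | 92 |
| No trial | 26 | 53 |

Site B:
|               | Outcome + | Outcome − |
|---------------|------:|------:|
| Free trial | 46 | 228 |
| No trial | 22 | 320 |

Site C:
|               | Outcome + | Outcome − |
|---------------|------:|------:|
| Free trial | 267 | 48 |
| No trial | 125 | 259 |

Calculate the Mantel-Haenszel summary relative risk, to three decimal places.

2.487

RR_MH = Σ(aᵢ·n₀ᵢ/nᵢ) / Σ(cᵢ·n₁ᵢ/nᵢ), with n₁ᵢ = aᵢ+bᵢ (exposed), n₀ᵢ = cᵢ+dᵢ (unexposed), nᵢ = n₁ᵢ+n₀ᵢ.
Stratum 1 (Site A): n₁ = 301, n₀ = 79, n = 380; a·n₀/n = 209·79/380 = 43.4500; c·n₁/n = 26·301/380 = 20.5947
Stratum 2 (Site B): n₁ = 274, n₀ = 342, n = 616; a·n₀/n = 46·342/616 = 25.5390; c·n₁/n = 22·274/616 = 9.7857
Stratum 3 (Site C): n₁ = 315, n₀ = 384, n = 699; a·n₀/n = 267·384/699 = 146.6781; c·n₁/n = 125·315/699 = 56.3305
RR_MH = (43.4500 + 25.5390 + 146.6781) / (20.5947 + 9.7857 + 56.3305) = 215.6671 / 86.7109 = 2.48720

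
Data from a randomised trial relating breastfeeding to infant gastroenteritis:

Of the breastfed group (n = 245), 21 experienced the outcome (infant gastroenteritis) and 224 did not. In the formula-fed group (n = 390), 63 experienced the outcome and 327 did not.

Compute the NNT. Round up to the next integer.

14

Risk in treated group = 21/245 = 0.08571; risk in control = 63/390 = 0.16154.
Absolute risk reduction = 0.16154 − 0.08571 = 0.07582
NNT = 1 / ARR = 1 / 0.07582 = 13.188 → round up → 14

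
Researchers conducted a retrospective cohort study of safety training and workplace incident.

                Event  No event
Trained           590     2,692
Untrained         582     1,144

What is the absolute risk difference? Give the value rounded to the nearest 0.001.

Cells: a = 590, b = 2692, c = 582, d = 1144.
Risk in exposed = 590/3282 = 0.179768; risk in unexposed = 582/1726 = 0.337196.
Risk difference = 0.179768 − 0.337196 = -0.157427

-0.157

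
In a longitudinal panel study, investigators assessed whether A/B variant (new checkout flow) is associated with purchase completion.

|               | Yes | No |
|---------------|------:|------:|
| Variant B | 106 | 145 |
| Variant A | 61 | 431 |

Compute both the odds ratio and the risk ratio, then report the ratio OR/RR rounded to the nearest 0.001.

Cells: a = 106, b = 145, c = 61, d = 431.
OR = (106·431)/(145·61) = 45686/8845 = 5.16518
Risk in exposed = 106/251 = 0.42231; risk in unexposed = 61/492 = 0.12398; RR = 3.40618
OR/RR = 5.16518 / 3.40618 = 1.51641
The outcome is not rare, so the OR lies further from 1 than the RR.

1.516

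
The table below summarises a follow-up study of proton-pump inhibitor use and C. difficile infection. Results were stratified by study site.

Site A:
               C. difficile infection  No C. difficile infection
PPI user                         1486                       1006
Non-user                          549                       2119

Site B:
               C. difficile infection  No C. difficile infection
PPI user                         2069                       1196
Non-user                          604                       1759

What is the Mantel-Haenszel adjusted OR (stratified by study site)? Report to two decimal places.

OR_MH = Σ(aᵢdᵢ/nᵢ) / Σ(bᵢcᵢ/nᵢ), where nᵢ is the stratum total.
Stratum 1 (Site A): n = 5160; a·d/n = 1486·2119/5160 = 610.2391; b·c/n = 1006·549/5160 = 107.0337
Stratum 2 (Site B): n = 5628; a·d/n = 2069·1759/5628 = 646.6544; b·c/n = 1196·604/5628 = 128.3554
OR_MH = (610.2391 + 646.6544) / (107.0337 + 128.3554) = 1256.8936 / 235.3891 = 5.33964

5.34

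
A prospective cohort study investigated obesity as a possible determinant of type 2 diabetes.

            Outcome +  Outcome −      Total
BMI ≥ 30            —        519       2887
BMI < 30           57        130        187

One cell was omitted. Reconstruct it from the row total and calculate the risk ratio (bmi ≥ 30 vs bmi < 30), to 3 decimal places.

2.691

The missing cell is in the exposed row: 2887 − 519 = 2368.
So a = 2368, b = 519, c = 57, d = 130.
RR = [a/(a+b)] / [c/(c+d)] = (2368/2887) / (57/187) = 0.82023/0.30481 = 2.69093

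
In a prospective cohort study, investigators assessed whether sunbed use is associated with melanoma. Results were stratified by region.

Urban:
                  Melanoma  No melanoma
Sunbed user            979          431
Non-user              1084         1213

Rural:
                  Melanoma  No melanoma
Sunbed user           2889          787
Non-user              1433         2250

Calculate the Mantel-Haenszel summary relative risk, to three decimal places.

1.819

RR_MH = Σ(aᵢ·n₀ᵢ/nᵢ) / Σ(cᵢ·n₁ᵢ/nᵢ), with n₁ᵢ = aᵢ+bᵢ (exposed), n₀ᵢ = cᵢ+dᵢ (unexposed), nᵢ = n₁ᵢ+n₀ᵢ.
Stratum 1 (Urban): n₁ = 1410, n₀ = 2297, n = 3707; a·n₀/n = 979·2297/3707 = 606.6261; c·n₁/n = 1084·1410/3707 = 412.3118
Stratum 2 (Rural): n₁ = 3676, n₀ = 3683, n = 7359; a·n₀/n = 2889·3683/7359 = 1445.8740; c·n₁/n = 1433·3676/7359 = 715.8185
RR_MH = (606.6261 + 1445.8740) / (412.3118 + 715.8185) = 2052.5001 / 1128.1303 = 1.81938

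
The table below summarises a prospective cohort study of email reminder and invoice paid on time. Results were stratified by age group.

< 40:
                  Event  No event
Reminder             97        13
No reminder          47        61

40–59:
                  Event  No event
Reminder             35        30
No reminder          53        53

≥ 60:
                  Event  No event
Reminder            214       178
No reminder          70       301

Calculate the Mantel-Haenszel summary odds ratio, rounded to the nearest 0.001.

4.306

OR_MH = Σ(aᵢdᵢ/nᵢ) / Σ(bᵢcᵢ/nᵢ), where nᵢ is the stratum total.
Stratum 1 (< 40): n = 218; a·d/n = 97·61/218 = 27.1422; b·c/n = 13·47/218 = 2.8028
Stratum 2 (40–59): n = 171; a·d/n = 35·53/171 = 10.8480; b·c/n = 30·53/171 = 9.2982
Stratum 3 (≥ 60): n = 763; a·d/n = 214·301/763 = 84.4220; b·c/n = 178·70/763 = 16.3303
OR_MH = (27.1422 + 10.8480 + 84.4220) / (2.8028 + 9.2982 + 16.3303) = 122.4122 / 28.4313 = 4.30555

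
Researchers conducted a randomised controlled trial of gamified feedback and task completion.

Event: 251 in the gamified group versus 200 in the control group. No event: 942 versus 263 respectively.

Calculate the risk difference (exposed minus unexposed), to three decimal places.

-0.222

From the description: a = 251, b = 942, c = 200, d = 263.
Risk in exposed = 251/1193 = 0.210394; risk in unexposed = 200/463 = 0.431965.
Risk difference = 0.210394 − 0.431965 = -0.221571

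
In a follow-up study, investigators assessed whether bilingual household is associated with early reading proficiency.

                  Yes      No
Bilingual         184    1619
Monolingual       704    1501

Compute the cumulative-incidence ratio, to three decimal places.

0.320

Cells: a = 184, b = 1619, c = 704, d = 1501.
Risk in exposed = 184/1803 = 0.10205; risk in unexposed = 704/2205 = 0.31927.
RR = 0.10205 / 0.31927 = 0.31964
The risk is 68% lower among the exposed than among the unexposed.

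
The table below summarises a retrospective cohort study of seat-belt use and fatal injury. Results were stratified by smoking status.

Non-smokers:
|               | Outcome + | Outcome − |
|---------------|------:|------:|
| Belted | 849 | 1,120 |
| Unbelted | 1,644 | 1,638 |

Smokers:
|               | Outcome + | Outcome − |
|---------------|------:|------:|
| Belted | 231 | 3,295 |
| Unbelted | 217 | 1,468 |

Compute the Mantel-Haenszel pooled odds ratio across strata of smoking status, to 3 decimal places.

0.676

OR_MH = Σ(aᵢdᵢ/nᵢ) / Σ(bᵢcᵢ/nᵢ), where nᵢ is the stratum total.
Stratum 1 (Non-smokers): n = 5251; a·d/n = 849·1638/5251 = 264.8376; b·c/n = 1120·1644/5251 = 350.6532
Stratum 2 (Smokers): n = 5211; a·d/n = 231·1468/5211 = 65.0754; b·c/n = 3295·217/5211 = 137.2126
OR_MH = (264.8376 + 65.0754) / (350.6532 + 137.2126) = 329.9130 / 487.8658 = 0.67624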